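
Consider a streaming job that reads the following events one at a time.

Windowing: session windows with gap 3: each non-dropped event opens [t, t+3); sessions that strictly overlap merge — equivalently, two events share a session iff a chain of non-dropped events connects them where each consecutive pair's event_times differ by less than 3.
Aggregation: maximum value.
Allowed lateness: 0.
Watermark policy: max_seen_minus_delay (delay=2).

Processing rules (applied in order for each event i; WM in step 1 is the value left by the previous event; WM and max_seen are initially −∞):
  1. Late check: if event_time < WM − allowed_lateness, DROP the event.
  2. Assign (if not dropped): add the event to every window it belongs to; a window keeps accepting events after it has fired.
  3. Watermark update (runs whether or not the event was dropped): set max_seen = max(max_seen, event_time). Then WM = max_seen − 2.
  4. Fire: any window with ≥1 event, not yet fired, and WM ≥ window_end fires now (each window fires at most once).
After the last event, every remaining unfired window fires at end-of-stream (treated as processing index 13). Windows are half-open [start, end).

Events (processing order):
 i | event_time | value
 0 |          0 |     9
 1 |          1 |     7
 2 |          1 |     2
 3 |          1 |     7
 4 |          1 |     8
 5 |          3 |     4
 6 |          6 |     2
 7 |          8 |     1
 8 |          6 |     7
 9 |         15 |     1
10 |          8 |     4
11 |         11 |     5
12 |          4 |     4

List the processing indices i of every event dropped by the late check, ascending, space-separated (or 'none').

i=0 t=0 v=9: → [0,3); WM=-2
i=1 t=1 v=7: → [0,4); WM=-1
i=2 t=1 v=2: → [0,4); WM=-1
i=3 t=1 v=7: → [0,4); WM=-1
i=4 t=1 v=8: → [0,4); WM=-1
i=5 t=3 v=4: → [0,6); WM=1
i=6 t=6 v=2: → [6,9); WM=4
i=7 t=8 v=1: → [6,11); WM=6
i=8 t=6 v=7: → [6,11); WM=6
i=9 t=15 v=1: → [15,18); WM=13
i=10 t=8 v=4: DROP (t<13-0); WM=13
i=11 t=11 v=5: DROP (t<13-0); WM=13
i=12 t=4 v=4: DROP (t<13-0); WM=13

10 11 12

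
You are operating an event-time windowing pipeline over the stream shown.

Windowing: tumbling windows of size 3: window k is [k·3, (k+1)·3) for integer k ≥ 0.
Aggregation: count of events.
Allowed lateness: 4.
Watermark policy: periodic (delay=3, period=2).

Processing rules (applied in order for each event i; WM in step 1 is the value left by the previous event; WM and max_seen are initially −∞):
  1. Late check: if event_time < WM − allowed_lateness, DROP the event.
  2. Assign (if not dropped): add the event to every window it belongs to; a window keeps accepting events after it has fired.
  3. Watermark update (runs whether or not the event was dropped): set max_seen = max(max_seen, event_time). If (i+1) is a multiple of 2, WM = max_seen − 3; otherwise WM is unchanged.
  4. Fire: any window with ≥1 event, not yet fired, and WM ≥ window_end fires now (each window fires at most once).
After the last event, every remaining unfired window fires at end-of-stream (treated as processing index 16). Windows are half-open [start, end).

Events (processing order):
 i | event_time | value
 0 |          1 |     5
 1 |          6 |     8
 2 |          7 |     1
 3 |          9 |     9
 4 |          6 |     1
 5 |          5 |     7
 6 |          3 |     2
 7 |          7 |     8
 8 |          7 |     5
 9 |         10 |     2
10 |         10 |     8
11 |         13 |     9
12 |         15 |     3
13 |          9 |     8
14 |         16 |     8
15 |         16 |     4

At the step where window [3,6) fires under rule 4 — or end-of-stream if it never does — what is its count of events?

1

i=0 t=1 v=5: → [0,3); WM=−∞
i=1 t=6 v=8: → [6,9); WM=3; [0,3) fires=1
i=2 t=7 v=1: → [6,9); WM=3
i=3 t=9 v=9: → [9,12); WM=6
i=4 t=6 v=1: → [6,9); WM=6
i=5 t=5 v=7: → [3,6); WM=6; [3,6) fires=1
i=6 t=3 v=2: → [3,6); WM=6
i=7 t=7 v=8: → [6,9); WM=6
i=8 t=7 v=5: → [6,9); WM=6
i=9 t=10 v=2: → [9,12); WM=7
i=10 t=10 v=8: → [9,12); WM=7
i=11 t=13 v=9: → [12,15); WM=10; [6,9) fires=5
i=12 t=15 v=3: → [15,18); WM=10
i=13 t=9 v=8: → [9,12); WM=12; [9,12) fires=4
i=14 t=16 v=8: → [15,18); WM=12
i=15 t=16 v=4: → [15,18); WM=13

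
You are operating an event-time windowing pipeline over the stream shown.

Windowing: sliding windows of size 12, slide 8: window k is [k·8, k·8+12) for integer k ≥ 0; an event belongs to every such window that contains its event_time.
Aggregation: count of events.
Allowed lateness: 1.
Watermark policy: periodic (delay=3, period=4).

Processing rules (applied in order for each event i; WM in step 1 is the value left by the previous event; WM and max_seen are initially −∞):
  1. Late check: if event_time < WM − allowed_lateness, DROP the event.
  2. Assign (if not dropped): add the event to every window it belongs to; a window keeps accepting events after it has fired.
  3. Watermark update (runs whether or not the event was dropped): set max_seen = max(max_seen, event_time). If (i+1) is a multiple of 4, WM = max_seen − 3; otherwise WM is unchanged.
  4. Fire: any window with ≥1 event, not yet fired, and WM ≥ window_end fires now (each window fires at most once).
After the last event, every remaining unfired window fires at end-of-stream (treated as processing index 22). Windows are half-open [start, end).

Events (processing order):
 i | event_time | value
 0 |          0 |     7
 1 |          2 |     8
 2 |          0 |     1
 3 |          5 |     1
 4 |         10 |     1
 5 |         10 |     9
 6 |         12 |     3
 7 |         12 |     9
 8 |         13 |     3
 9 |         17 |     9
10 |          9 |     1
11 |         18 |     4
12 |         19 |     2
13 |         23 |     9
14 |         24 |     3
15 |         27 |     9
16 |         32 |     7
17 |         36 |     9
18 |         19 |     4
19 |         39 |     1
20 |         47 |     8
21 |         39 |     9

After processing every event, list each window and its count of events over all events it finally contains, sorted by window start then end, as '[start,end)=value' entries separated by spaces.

[0,12)=7 [8,20)=9 [16,28)=6 [24,36)=3 [32,44)=4 [40,52)=1

i=0 t=0 v=7: → [0,12); WM=−∞
i=1 t=2 v=8: → [0,12); WM=−∞
i=2 t=0 v=1: → [0,12); WM=−∞
i=3 t=5 v=1: → [0,12); WM=2
i=4 t=10 v=1: → [8,20),[0,12); WM=2
i=5 t=10 v=9: → [8,20),[0,12); WM=2
i=6 t=12 v=3: → [8,20); WM=2
i=7 t=12 v=9: → [8,20); WM=9
i=8 t=13 v=3: → [8,20); WM=9
i=9 t=17 v=9: → [16,28),[8,20); WM=9
i=10 t=9 v=1: → [8,20),[0,12); WM=9
i=11 t=18 v=4: → [16,28),[8,20); WM=15; [0,12) fires=7
i=12 t=19 v=2: → [16,28),[8,20); WM=15
i=13 t=23 v=9: → [16,28); WM=15
i=14 t=24 v=3: → [24,36),[16,28); WM=15
i=15 t=27 v=9: → [24,36),[16,28); WM=24; [8,20) fires=9
i=16 t=32 v=7: → [32,44),[24,36); WM=24
i=17 t=36 v=9: → [32,44); WM=24
i=18 t=19 v=4: DROP (t<24-1); WM=24
i=19 t=39 v=1: → [32,44); WM=36; [16,28) fires=6 [24,36) fires=3
i=20 t=47 v=8: → [40,52); WM=36
i=21 t=39 v=9: → [32,44); WM=36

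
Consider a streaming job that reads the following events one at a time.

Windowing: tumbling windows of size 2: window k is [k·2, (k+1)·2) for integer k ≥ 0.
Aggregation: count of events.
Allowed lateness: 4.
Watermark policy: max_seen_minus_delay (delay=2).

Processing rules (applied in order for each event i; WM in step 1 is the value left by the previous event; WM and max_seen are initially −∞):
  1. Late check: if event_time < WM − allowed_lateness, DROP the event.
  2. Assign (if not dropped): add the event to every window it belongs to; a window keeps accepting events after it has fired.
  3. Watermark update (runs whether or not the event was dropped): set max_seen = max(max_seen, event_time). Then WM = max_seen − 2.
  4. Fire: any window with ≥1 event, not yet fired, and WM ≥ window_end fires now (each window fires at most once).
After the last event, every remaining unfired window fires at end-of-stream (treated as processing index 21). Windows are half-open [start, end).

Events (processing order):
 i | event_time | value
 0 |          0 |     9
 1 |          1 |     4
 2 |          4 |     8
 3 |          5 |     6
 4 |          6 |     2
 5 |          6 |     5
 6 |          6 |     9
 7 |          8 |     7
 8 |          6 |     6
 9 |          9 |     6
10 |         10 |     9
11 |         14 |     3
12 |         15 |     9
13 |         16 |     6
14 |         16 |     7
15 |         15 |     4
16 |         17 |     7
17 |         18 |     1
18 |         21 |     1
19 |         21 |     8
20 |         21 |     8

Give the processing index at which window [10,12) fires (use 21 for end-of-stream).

i=0 t=0 v=9: → [0,2); WM=-2
i=1 t=1 v=4: → [0,2); WM=-1
i=2 t=4 v=8: → [4,6); WM=2; [0,2) fires=2
i=3 t=5 v=6: → [4,6); WM=3
i=4 t=6 v=2: → [6,8); WM=4
i=5 t=6 v=5: → [6,8); WM=4
i=6 t=6 v=9: → [6,8); WM=4
i=7 t=8 v=7: → [8,10); WM=6; [4,6) fires=2
i=8 t=6 v=6: → [6,8); WM=6
i=9 t=9 v=6: → [8,10); WM=7
i=10 t=10 v=9: → [10,12); WM=8; [6,8) fires=4
i=11 t=14 v=3: → [14,16); WM=12; [8,10) fires=2 [10,12) fires=1
i=12 t=15 v=9: → [14,16); WM=13
i=13 t=16 v=6: → [16,18); WM=14
i=14 t=16 v=7: → [16,18); WM=14
i=15 t=15 v=4: → [14,16); WM=14
i=16 t=17 v=7: → [16,18); WM=15
i=17 t=18 v=1: → [18,20); WM=16; [14,16) fires=3
i=18 t=21 v=1: → [20,22); WM=19; [16,18) fires=3
i=19 t=21 v=8: → [20,22); WM=19
i=20 t=21 v=8: → [20,22); WM=19

11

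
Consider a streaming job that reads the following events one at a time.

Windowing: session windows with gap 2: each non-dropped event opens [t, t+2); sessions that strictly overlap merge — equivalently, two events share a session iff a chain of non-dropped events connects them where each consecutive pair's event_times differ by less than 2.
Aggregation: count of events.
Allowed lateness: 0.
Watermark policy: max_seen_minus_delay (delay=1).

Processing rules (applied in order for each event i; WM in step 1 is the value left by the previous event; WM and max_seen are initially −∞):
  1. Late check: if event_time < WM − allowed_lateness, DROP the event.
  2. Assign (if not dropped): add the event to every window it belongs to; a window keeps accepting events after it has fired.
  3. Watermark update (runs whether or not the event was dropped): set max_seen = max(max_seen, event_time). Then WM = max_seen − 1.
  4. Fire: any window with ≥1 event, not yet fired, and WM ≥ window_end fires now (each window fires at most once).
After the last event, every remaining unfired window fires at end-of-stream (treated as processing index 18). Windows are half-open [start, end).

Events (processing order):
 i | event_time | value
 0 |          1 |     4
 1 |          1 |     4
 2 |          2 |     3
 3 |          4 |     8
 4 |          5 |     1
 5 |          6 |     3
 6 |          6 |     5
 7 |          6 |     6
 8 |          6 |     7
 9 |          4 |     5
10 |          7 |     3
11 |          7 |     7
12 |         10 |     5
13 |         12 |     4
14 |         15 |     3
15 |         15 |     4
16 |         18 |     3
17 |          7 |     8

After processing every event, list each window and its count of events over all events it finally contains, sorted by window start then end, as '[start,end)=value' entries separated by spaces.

[1,4)=3 [4,9)=8 [10,12)=1 [12,14)=1 [15,17)=2 [18,20)=1

i=0 t=1 v=4: → [1,3); WM=0
i=1 t=1 v=4: → [1,3); WM=0
i=2 t=2 v=3: → [1,4); WM=1
i=3 t=4 v=8: → [4,6); WM=3
i=4 t=5 v=1: → [4,7); WM=4
i=5 t=6 v=3: → [4,8); WM=5
i=6 t=6 v=5: → [4,8); WM=5
i=7 t=6 v=6: → [4,8); WM=5
i=8 t=6 v=7: → [4,8); WM=5
i=9 t=4 v=5: DROP (t<5-0); WM=5
i=10 t=7 v=3: → [4,9); WM=6
i=11 t=7 v=7: → [4,9); WM=6
i=12 t=10 v=5: → [10,12); WM=9
i=13 t=12 v=4: → [12,14); WM=11
i=14 t=15 v=3: → [15,17); WM=14
i=15 t=15 v=4: → [15,17); WM=14
i=16 t=18 v=3: → [18,20); WM=17
i=17 t=7 v=8: DROP (t<17-0); WM=17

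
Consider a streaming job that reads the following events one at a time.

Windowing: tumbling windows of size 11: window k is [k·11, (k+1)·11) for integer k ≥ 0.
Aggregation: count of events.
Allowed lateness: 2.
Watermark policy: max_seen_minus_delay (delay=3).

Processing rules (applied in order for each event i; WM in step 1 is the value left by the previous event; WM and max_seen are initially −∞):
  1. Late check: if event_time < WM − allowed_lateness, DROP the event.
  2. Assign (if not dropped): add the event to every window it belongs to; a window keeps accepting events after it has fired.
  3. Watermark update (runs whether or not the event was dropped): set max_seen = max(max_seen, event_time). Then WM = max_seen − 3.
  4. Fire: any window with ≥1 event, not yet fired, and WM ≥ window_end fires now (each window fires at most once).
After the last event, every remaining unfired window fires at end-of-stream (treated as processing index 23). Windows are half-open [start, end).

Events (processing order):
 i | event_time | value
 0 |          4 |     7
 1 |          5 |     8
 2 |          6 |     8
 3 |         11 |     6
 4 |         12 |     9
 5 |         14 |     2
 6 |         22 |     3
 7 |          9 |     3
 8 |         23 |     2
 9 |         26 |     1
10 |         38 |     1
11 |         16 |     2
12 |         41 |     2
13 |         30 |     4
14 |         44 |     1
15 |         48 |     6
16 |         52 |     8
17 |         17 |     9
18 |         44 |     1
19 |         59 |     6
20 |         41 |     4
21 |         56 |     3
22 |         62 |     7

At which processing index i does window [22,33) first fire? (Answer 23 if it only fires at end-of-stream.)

i=0 t=4 v=7: → [0,11); WM=1
i=1 t=5 v=8: → [0,11); WM=2
i=2 t=6 v=8: → [0,11); WM=3
i=3 t=11 v=6: → [11,22); WM=8
i=4 t=12 v=9: → [11,22); WM=9
i=5 t=14 v=2: → [11,22); WM=11; [0,11) fires=3
i=6 t=22 v=3: → [22,33); WM=19
i=7 t=9 v=3: DROP (t<19-2); WM=19
i=8 t=23 v=2: → [22,33); WM=20
i=9 t=26 v=1: → [22,33); WM=23; [11,22) fires=3
i=10 t=38 v=1: → [33,44); WM=35; [22,33) fires=3
i=11 t=16 v=2: DROP (t<35-2); WM=35
i=12 t=41 v=2: → [33,44); WM=38
i=13 t=30 v=4: DROP (t<38-2); WM=38
i=14 t=44 v=1: → [44,55); WM=41
i=15 t=48 v=6: → [44,55); WM=45; [33,44) fires=2
i=16 t=52 v=8: → [44,55); WM=49
i=17 t=17 v=9: DROP (t<49-2); WM=49
i=18 t=44 v=1: DROP (t<49-2); WM=49
i=19 t=59 v=6: → [55,66); WM=56; [44,55) fires=3
i=20 t=41 v=4: DROP (t<56-2); WM=56
i=21 t=56 v=3: → [55,66); WM=56
i=22 t=62 v=7: → [55,66); WM=59

10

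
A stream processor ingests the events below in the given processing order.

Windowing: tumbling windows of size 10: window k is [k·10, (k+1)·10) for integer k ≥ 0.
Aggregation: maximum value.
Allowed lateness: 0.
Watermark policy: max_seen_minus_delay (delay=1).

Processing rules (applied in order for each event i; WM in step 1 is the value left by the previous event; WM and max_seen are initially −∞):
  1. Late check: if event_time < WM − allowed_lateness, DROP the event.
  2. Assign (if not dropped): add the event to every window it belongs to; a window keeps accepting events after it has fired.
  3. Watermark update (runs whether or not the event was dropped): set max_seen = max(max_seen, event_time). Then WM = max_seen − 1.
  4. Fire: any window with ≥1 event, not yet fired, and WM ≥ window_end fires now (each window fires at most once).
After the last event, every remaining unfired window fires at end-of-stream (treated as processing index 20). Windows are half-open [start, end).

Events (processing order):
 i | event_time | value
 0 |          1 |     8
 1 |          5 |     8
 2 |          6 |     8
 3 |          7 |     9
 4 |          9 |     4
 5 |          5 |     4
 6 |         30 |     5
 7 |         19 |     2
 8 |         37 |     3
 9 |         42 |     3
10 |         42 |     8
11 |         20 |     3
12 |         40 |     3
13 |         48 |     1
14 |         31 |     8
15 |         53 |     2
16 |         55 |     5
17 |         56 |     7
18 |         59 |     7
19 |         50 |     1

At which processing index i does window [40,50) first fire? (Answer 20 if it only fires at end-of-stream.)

i=0 t=1 v=8: → [0,10); WM=0
i=1 t=5 v=8: → [0,10); WM=4
i=2 t=6 v=8: → [0,10); WM=5
i=3 t=7 v=9: → [0,10); WM=6
i=4 t=9 v=4: → [0,10); WM=8
i=5 t=5 v=4: DROP (t<8-0); WM=8
i=6 t=30 v=5: → [30,40); WM=29; [0,10) fires=9
i=7 t=19 v=2: DROP (t<29-0); WM=29
i=8 t=37 v=3: → [30,40); WM=36
i=9 t=42 v=3: → [40,50); WM=41; [30,40) fires=5
i=10 t=42 v=8: → [40,50); WM=41
i=11 t=20 v=3: DROP (t<41-0); WM=41
i=12 t=40 v=3: DROP (t<41-0); WM=41
i=13 t=48 v=1: → [40,50); WM=47
i=14 t=31 v=8: DROP (t<47-0); WM=47
i=15 t=53 v=2: → [50,60); WM=52; [40,50) fires=8
i=16 t=55 v=5: → [50,60); WM=54
i=17 t=56 v=7: → [50,60); WM=55
i=18 t=59 v=7: → [50,60); WM=58
i=19 t=50 v=1: DROP (t<58-0); WM=58

15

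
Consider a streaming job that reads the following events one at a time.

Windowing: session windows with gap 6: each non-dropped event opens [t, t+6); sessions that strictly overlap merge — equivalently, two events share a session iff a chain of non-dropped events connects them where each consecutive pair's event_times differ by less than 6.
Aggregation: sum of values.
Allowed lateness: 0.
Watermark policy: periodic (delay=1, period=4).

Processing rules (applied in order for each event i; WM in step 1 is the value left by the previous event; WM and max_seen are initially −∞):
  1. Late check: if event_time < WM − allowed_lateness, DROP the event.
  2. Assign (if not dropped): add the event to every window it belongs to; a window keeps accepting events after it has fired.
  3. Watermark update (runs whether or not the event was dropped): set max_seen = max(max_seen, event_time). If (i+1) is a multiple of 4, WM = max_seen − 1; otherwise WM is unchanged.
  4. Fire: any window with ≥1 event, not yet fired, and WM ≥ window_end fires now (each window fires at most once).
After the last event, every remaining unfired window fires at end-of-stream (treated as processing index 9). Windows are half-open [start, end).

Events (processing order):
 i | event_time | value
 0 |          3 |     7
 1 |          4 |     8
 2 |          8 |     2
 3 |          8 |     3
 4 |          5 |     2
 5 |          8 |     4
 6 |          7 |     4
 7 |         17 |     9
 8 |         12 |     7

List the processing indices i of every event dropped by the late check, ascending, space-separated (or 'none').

i=0 t=3 v=7: → [3,9); WM=−∞
i=1 t=4 v=8: → [3,10); WM=−∞
i=2 t=8 v=2: → [3,14); WM=−∞
i=3 t=8 v=3: → [3,14); WM=7
i=4 t=5 v=2: DROP (t<7-0); WM=7
i=5 t=8 v=4: → [3,14); WM=7
i=6 t=7 v=4: → [3,14); WM=7
i=7 t=17 v=9: → [17,23); WM=16
i=8 t=12 v=7: DROP (t<16-0); WM=16

4 8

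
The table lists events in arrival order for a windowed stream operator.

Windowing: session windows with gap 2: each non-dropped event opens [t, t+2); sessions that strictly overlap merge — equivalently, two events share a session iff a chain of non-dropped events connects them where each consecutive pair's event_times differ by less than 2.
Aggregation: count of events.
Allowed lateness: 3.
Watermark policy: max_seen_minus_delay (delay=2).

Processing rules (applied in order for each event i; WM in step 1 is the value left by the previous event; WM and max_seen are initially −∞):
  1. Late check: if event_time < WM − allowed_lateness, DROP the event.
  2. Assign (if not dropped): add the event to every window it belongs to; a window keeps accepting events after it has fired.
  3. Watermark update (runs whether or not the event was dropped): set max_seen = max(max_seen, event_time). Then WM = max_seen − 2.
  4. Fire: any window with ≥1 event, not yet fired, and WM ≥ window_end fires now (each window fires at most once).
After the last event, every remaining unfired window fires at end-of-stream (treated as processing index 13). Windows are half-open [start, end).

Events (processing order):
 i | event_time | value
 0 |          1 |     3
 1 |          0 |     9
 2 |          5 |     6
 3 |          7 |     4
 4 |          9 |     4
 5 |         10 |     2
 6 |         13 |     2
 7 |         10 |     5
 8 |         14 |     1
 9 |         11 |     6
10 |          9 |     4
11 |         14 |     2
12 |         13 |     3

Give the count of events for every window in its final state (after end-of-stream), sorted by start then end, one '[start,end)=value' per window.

i=0 t=1 v=3: → [1,3); WM=-1
i=1 t=0 v=9: → [0,3); WM=-1
i=2 t=5 v=6: → [5,7); WM=3
i=3 t=7 v=4: → [7,9); WM=5
i=4 t=9 v=4: → [9,11); WM=7
i=5 t=10 v=2: → [9,12); WM=8
i=6 t=13 v=2: → [13,15); WM=11
i=7 t=10 v=5: → [9,12); WM=11
i=8 t=14 v=1: → [13,16); WM=12
i=9 t=11 v=6: → [9,13); WM=12
i=10 t=9 v=4: → [9,13); WM=12
i=11 t=14 v=2: → [13,16); WM=12
i=12 t=13 v=3: → [13,16); WM=12

[0,3)=2 [5,7)=1 [7,9)=1 [9,13)=5 [13,16)=4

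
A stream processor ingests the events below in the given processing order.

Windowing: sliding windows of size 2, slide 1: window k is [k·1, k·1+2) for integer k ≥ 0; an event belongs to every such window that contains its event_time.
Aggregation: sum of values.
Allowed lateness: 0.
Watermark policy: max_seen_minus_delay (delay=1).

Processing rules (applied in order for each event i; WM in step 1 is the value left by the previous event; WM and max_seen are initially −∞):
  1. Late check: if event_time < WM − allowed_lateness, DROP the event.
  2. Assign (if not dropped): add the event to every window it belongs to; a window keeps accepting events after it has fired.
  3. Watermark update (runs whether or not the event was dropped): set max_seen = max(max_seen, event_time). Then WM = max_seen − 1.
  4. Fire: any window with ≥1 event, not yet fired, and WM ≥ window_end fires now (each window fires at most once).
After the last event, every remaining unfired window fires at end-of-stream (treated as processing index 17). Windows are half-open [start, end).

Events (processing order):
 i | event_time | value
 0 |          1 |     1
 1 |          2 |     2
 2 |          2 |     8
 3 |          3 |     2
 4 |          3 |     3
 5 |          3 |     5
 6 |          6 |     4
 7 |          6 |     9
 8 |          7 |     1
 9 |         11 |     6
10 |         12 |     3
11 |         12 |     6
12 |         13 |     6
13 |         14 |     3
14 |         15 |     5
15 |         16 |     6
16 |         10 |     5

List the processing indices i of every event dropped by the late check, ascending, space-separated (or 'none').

i=0 t=1 v=1: → [1,3),[0,2); WM=0
i=1 t=2 v=2: → [2,4),[1,3); WM=1
i=2 t=2 v=8: → [2,4),[1,3); WM=1
i=3 t=3 v=2: → [3,5),[2,4); WM=2; [0,2) fires=1
i=4 t=3 v=3: → [3,5),[2,4); WM=2
i=5 t=3 v=5: → [3,5),[2,4); WM=2
i=6 t=6 v=4: → [6,8),[5,7); WM=5; [1,3) fires=11 [2,4) fires=20 [3,5) fires=10
i=7 t=6 v=9: → [6,8),[5,7); WM=5
i=8 t=7 v=1: → [7,9),[6,8); WM=6
i=9 t=11 v=6: → [11,13),[10,12); WM=10; [5,7) fires=13 [6,8) fires=14 [7,9) fires=1
i=10 t=12 v=3: → [12,14),[11,13); WM=11
i=11 t=12 v=6: → [12,14),[11,13); WM=11
i=12 t=13 v=6: → [13,15),[12,14); WM=12; [10,12) fires=6
i=13 t=14 v=3: → [14,16),[13,15); WM=13; [11,13) fires=15
i=14 t=15 v=5: → [15,17),[14,16); WM=14; [12,14) fires=15
i=15 t=16 v=6: → [16,18),[15,17); WM=15; [13,15) fires=9
i=16 t=10 v=5: DROP (t<15-0); WM=15

16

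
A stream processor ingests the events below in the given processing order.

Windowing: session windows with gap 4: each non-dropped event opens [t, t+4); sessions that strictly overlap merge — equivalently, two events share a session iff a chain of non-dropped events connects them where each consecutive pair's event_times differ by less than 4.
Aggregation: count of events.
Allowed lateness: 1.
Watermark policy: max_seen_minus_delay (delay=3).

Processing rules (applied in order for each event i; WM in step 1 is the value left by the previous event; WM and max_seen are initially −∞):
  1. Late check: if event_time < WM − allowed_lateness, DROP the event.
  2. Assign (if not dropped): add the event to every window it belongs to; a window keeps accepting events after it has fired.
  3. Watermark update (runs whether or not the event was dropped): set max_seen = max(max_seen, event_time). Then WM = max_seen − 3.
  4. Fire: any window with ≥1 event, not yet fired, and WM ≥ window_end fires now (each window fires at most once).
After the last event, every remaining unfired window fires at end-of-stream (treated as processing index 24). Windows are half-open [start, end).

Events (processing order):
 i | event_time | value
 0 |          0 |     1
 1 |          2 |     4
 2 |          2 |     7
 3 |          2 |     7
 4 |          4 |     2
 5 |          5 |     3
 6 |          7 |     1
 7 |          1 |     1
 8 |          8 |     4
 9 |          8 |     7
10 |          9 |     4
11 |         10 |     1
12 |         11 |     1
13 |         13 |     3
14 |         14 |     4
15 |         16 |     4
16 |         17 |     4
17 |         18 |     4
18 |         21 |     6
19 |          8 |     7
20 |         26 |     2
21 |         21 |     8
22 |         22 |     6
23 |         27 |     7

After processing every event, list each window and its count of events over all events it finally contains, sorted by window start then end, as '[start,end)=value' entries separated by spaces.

i=0 t=0 v=1: → [0,4); WM=-3
i=1 t=2 v=4: → [0,6); WM=-1
i=2 t=2 v=7: → [0,6); WM=-1
i=3 t=2 v=7: → [0,6); WM=-1
i=4 t=4 v=2: → [0,8); WM=1
i=5 t=5 v=3: → [0,9); WM=2
i=6 t=7 v=1: → [0,11); WM=4
i=7 t=1 v=1: DROP (t<4-1); WM=4
i=8 t=8 v=4: → [0,12); WM=5
i=9 t=8 v=7: → [0,12); WM=5
i=10 t=9 v=4: → [0,13); WM=6
i=11 t=10 v=1: → [0,14); WM=7
i=12 t=11 v=1: → [0,15); WM=8
i=13 t=13 v=3: → [0,17); WM=10
i=14 t=14 v=4: → [0,18); WM=11
i=15 t=16 v=4: → [0,20); WM=13
i=16 t=17 v=4: → [0,21); WM=14
i=17 t=18 v=4: → [0,22); WM=15
i=18 t=21 v=6: → [0,25); WM=18
i=19 t=8 v=7: DROP (t<18-1); WM=18
i=20 t=26 v=2: → [26,30); WM=23
i=21 t=21 v=8: DROP (t<23-1); WM=23
i=22 t=22 v=6: → [0,26); WM=23
i=23 t=27 v=7: → [26,31); WM=24

[0,26)=19 [26,31)=2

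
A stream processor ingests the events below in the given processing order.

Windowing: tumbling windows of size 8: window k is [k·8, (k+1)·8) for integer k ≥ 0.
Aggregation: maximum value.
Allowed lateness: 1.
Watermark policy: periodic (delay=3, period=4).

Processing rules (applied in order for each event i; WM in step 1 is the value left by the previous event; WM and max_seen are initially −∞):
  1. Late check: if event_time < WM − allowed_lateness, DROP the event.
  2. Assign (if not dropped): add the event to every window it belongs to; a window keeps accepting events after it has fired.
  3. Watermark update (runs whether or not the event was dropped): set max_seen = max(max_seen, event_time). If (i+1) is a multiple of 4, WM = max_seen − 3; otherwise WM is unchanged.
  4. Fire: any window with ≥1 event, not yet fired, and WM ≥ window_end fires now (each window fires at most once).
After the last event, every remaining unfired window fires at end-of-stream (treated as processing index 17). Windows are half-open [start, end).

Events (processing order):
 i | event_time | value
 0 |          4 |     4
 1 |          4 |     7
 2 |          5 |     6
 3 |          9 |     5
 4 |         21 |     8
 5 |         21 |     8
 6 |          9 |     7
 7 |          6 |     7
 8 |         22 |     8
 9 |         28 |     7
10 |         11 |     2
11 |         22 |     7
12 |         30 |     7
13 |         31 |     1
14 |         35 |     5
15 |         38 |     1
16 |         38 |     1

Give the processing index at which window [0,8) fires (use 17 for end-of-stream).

7

i=0 t=4 v=4: → [0,8); WM=−∞
i=1 t=4 v=7: → [0,8); WM=−∞
i=2 t=5 v=6: → [0,8); WM=−∞
i=3 t=9 v=5: → [8,16); WM=6
i=4 t=21 v=8: → [16,24); WM=6
i=5 t=21 v=8: → [16,24); WM=6
i=6 t=9 v=7: → [8,16); WM=6
i=7 t=6 v=7: → [0,8); WM=18; [0,8) fires=7 [8,16) fires=7
i=8 t=22 v=8: → [16,24); WM=18
i=9 t=28 v=7: → [24,32); WM=18
i=10 t=11 v=2: DROP (t<18-1); WM=18
i=11 t=22 v=7: → [16,24); WM=25; [16,24) fires=8
i=12 t=30 v=7: → [24,32); WM=25
i=13 t=31 v=1: → [24,32); WM=25
i=14 t=35 v=5: → [32,40); WM=25
i=15 t=38 v=1: → [32,40); WM=35; [24,32) fires=7
i=16 t=38 v=1: → [32,40); WM=35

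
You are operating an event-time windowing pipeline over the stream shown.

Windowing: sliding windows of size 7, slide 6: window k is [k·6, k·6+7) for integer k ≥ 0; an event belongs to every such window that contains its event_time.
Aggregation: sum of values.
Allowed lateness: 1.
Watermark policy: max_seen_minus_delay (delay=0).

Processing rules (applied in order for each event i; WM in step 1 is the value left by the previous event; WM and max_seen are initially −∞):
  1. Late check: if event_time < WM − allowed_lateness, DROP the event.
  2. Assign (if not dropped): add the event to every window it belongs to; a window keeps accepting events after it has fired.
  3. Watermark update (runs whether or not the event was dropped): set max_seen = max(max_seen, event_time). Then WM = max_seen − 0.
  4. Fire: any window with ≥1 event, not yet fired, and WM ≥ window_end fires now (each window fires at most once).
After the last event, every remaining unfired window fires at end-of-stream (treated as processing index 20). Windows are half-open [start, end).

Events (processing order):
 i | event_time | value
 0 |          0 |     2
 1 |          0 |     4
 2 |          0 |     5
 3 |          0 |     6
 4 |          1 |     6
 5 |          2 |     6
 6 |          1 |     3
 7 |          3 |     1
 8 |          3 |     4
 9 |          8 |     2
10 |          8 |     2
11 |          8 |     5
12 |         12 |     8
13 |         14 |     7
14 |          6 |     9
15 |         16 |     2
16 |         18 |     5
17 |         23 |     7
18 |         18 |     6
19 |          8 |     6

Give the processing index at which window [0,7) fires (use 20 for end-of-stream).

9

i=0 t=0 v=2: → [0,7); WM=0
i=1 t=0 v=4: → [0,7); WM=0
i=2 t=0 v=5: → [0,7); WM=0
i=3 t=0 v=6: → [0,7); WM=0
i=4 t=1 v=6: → [0,7); WM=1
i=5 t=2 v=6: → [0,7); WM=2
i=6 t=1 v=3: → [0,7); WM=2
i=7 t=3 v=1: → [0,7); WM=3
i=8 t=3 v=4: → [0,7); WM=3
i=9 t=8 v=2: → [6,13); WM=8; [0,7) fires=37
i=10 t=8 v=2: → [6,13); WM=8
i=11 t=8 v=5: → [6,13); WM=8
i=12 t=12 v=8: → [12,19),[6,13); WM=12
i=13 t=14 v=7: → [12,19); WM=14; [6,13) fires=17
i=14 t=6 v=9: DROP (t<14-1); WM=14
i=15 t=16 v=2: → [12,19); WM=16
i=16 t=18 v=5: → [18,25),[12,19); WM=18
i=17 t=23 v=7: → [18,25); WM=23; [12,19) fires=22
i=18 t=18 v=6: DROP (t<23-1); WM=23
i=19 t=8 v=6: DROP (t<23-1); WM=23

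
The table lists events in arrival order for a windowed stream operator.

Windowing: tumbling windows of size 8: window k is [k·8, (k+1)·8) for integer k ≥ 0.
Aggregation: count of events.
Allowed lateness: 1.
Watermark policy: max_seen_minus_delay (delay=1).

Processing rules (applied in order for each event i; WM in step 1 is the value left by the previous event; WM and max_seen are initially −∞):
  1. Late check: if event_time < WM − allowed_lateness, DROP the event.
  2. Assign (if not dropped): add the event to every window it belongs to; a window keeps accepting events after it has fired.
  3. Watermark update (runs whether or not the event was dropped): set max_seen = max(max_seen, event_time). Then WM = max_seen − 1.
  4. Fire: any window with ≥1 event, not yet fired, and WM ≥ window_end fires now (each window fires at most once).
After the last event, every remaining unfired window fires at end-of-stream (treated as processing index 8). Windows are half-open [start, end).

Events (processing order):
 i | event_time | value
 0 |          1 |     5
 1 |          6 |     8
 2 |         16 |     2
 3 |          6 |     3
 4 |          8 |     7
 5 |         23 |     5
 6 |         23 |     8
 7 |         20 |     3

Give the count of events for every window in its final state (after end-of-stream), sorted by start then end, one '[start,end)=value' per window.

i=0 t=1 v=5: → [0,8); WM=0
i=1 t=6 v=8: → [0,8); WM=5
i=2 t=16 v=2: → [16,24); WM=15; [0,8) fires=2
i=3 t=6 v=3: DROP (t<15-1); WM=15
i=4 t=8 v=7: DROP (t<15-1); WM=15
i=5 t=23 v=5: → [16,24); WM=22
i=6 t=23 v=8: → [16,24); WM=22
i=7 t=20 v=3: DROP (t<22-1); WM=22

[0,8)=2 [16,24)=3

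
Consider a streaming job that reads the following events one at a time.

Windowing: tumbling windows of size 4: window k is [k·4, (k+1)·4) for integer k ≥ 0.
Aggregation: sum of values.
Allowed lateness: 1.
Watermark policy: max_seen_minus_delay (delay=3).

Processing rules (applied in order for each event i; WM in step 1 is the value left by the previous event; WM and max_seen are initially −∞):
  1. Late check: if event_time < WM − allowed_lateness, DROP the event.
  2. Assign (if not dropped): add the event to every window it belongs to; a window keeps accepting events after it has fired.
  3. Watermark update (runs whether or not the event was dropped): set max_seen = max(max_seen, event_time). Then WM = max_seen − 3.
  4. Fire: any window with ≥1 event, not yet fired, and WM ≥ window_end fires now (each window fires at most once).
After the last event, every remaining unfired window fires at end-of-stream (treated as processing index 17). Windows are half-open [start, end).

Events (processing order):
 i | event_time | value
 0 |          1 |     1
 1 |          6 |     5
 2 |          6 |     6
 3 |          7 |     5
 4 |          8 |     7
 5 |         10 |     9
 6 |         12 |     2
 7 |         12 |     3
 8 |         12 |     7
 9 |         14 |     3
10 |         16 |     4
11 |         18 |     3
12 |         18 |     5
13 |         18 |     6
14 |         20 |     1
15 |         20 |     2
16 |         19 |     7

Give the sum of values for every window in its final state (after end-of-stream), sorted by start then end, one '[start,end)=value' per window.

[0,4)=1 [4,8)=16 [8,12)=16 [12,16)=15 [16,20)=25 [20,24)=3

i=0 t=1 v=1: → [0,4); WM=-2
i=1 t=6 v=5: → [4,8); WM=3
i=2 t=6 v=6: → [4,8); WM=3
i=3 t=7 v=5: → [4,8); WM=4; [0,4) fires=1
i=4 t=8 v=7: → [8,12); WM=5
i=5 t=10 v=9: → [8,12); WM=7
i=6 t=12 v=2: → [12,16); WM=9; [4,8) fires=16
i=7 t=12 v=3: → [12,16); WM=9
i=8 t=12 v=7: → [12,16); WM=9
i=9 t=14 v=3: → [12,16); WM=11
i=10 t=16 v=4: → [16,20); WM=13; [8,12) fires=16
i=11 t=18 v=3: → [16,20); WM=15
i=12 t=18 v=5: → [16,20); WM=15
i=13 t=18 v=6: → [16,20); WM=15
i=14 t=20 v=1: → [20,24); WM=17; [12,16) fires=15
i=15 t=20 v=2: → [20,24); WM=17
i=16 t=19 v=7: → [16,20); WM=17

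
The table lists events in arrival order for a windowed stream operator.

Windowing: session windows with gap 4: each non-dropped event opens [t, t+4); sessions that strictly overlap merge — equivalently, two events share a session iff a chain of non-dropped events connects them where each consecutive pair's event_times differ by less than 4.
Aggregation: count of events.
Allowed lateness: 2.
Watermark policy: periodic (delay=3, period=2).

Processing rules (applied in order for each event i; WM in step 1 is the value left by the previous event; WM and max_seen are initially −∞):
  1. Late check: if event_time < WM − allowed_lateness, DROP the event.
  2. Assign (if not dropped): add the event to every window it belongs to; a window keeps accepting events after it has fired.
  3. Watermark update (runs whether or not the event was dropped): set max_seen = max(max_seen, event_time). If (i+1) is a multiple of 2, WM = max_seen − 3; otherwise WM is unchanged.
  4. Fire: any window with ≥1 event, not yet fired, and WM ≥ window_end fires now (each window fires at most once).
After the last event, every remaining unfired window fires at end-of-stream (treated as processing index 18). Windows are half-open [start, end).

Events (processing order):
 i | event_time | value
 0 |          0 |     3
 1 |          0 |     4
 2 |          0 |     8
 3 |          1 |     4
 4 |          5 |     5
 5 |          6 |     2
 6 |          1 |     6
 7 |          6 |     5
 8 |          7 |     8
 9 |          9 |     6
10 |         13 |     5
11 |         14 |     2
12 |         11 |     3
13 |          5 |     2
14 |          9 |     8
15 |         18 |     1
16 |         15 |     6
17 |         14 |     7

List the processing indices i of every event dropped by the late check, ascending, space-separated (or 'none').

13

i=0 t=0 v=3: → [0,4); WM=−∞
i=1 t=0 v=4: → [0,4); WM=-3
i=2 t=0 v=8: → [0,4); WM=-3
i=3 t=1 v=4: → [0,5); WM=-2
i=4 t=5 v=5: → [5,9); WM=-2
i=5 t=6 v=2: → [5,10); WM=3
i=6 t=1 v=6: → [0,5); WM=3
i=7 t=6 v=5: → [5,10); WM=3
i=8 t=7 v=8: → [5,11); WM=3
i=9 t=9 v=6: → [5,13); WM=6
i=10 t=13 v=5: → [13,17); WM=6
i=11 t=14 v=2: → [13,18); WM=11
i=12 t=11 v=3: → [5,18); WM=11
i=13 t=5 v=2: DROP (t<11-2); WM=11
i=14 t=9 v=8: → [5,18); WM=11
i=15 t=18 v=1: → [18,22); WM=15
i=16 t=15 v=6: → [5,22); WM=15
i=17 t=14 v=7: → [5,22); WM=15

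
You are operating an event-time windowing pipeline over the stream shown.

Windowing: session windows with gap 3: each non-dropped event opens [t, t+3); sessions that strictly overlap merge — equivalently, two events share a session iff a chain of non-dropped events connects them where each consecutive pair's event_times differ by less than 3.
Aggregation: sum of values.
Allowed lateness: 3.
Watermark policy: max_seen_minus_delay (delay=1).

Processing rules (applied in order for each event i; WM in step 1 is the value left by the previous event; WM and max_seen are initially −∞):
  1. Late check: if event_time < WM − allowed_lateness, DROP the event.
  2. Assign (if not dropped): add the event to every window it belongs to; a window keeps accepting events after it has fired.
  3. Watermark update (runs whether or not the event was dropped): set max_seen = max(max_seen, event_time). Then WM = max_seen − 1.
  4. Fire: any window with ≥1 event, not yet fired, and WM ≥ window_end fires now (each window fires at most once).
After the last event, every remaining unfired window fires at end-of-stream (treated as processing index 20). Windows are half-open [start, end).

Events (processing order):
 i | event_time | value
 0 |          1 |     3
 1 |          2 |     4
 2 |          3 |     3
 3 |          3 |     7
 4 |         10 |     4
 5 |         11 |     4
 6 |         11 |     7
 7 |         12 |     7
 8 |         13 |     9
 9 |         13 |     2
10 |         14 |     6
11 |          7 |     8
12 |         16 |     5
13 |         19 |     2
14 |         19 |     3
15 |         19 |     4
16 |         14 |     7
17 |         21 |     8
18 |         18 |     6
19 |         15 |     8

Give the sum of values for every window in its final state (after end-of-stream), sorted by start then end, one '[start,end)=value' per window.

i=0 t=1 v=3: → [1,4); WM=0
i=1 t=2 v=4: → [1,5); WM=1
i=2 t=3 v=3: → [1,6); WM=2
i=3 t=3 v=7: → [1,6); WM=2
i=4 t=10 v=4: → [10,13); WM=9
i=5 t=11 v=4: → [10,14); WM=10
i=6 t=11 v=7: → [10,14); WM=10
i=7 t=12 v=7: → [10,15); WM=11
i=8 t=13 v=9: → [10,16); WM=12
i=9 t=13 v=2: → [10,16); WM=12
i=10 t=14 v=6: → [10,17); WM=13
i=11 t=7 v=8: DROP (t<13-3); WM=13
i=12 t=16 v=5: → [10,19); WM=15
i=13 t=19 v=2: → [19,22); WM=18
i=14 t=19 v=3: → [19,22); WM=18
i=15 t=19 v=4: → [19,22); WM=18
i=16 t=14 v=7: DROP (t<18-3); WM=18
i=17 t=21 v=8: → [19,24); WM=20
i=18 t=18 v=6: → [10,24); WM=20
i=19 t=15 v=8: DROP (t<20-3); WM=20

[1,6)=17 [10,24)=67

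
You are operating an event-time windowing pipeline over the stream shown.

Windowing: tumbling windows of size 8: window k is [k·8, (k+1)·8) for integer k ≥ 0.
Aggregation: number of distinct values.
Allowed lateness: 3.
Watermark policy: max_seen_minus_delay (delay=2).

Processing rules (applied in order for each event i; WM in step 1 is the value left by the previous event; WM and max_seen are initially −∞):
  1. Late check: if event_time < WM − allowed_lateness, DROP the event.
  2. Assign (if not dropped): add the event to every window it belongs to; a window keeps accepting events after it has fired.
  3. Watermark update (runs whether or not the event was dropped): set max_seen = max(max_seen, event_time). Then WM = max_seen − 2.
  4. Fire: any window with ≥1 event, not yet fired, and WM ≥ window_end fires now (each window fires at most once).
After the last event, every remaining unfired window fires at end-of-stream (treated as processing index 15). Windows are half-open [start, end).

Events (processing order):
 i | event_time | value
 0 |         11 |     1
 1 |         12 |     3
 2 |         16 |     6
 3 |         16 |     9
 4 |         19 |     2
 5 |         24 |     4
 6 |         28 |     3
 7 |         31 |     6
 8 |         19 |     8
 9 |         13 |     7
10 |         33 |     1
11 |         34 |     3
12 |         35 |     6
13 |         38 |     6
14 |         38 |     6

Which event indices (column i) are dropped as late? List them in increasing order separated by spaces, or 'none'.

8 9

i=0 t=11 v=1: → [8,16); WM=9
i=1 t=12 v=3: → [8,16); WM=10
i=2 t=16 v=6: → [16,24); WM=14
i=3 t=16 v=9: → [16,24); WM=14
i=4 t=19 v=2: → [16,24); WM=17; [8,16) fires=2
i=5 t=24 v=4: → [24,32); WM=22
i=6 t=28 v=3: → [24,32); WM=26; [16,24) fires=3
i=7 t=31 v=6: → [24,32); WM=29
i=8 t=19 v=8: DROP (t<29-3); WM=29
i=9 t=13 v=7: DROP (t<29-3); WM=29
i=10 t=33 v=1: → [32,40); WM=31
i=11 t=34 v=3: → [32,40); WM=32; [24,32) fires=3
i=12 t=35 v=6: → [32,40); WM=33
i=13 t=38 v=6: → [32,40); WM=36
i=14 t=38 v=6: → [32,40); WM=36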